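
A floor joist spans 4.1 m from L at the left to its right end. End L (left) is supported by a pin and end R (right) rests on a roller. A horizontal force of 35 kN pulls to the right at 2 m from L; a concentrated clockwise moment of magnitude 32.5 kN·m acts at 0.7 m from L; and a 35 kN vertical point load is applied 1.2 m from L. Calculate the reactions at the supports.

L_x = -35.00 kN, L_y = 16.83 kN, R_y = 18.17 kN

ΣM about L: R_y·4.1 − 32.5 − 35·1.2 = 0 → R_y = 74.5/4.1 = 18.1707 ≈ 18.17 kN.
ΣF_y = 0: L_y + 18.1707 − 35 = 0 → L_y = 16.83 kN.
ΣF_x = 0: L_x + 35 = 0 → L_x = -35.00 kN.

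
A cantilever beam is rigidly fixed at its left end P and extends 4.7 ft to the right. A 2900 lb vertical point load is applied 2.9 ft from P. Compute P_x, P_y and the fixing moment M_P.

ΣF_x = 0: P_x = 0.
ΣF_y = 0: P_y − 2900 = 0 → P_y = 2900 lb.
ΣM about P: M_P − 2900·2.9 = 0 → M_P = 8410 lb·ft.

P_x = 0, P_y = 2900 lb, M_P = 8410 lb·ft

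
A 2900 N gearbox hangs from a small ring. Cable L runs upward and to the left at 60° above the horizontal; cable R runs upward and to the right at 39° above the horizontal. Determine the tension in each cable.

T_L = 2282 N, T_R = 1468 N

ΣF_x = 0: −T_L·cos60° + T_R·cos39° = 0 → T_R = 0.64338·T_L.
ΣF_y = 0: T_L·sin60° + T_R·sin39° = 2900.
Substitute: T_L·(0.866025 + 0.64338·0.62932) = 2900 → T_L = 2281.82 ≈ 2282 N.
Then T_R = 0.64338 × 2281.82 = 1468 N.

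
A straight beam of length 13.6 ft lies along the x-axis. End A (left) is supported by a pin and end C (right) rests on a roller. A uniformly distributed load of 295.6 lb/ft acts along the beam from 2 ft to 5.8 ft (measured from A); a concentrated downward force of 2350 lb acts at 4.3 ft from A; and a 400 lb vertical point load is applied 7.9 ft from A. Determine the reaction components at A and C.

Resultant of the distributed load: 295.6 × 3.8 = 1123.28 lb at 3.9 ft from A.
Taking moments about A: C_y·13.6 − (295.6·3.8)·3.9 − 2350·4.3 − 400·7.9 = 0 → C_y = 17645.792/13.6 = 1297.48 ≈ 1297 lb.
ΣF_y = 0: A_y + 1297.48 − 295.6·3.8 − 2350 − 400 = 0 → A_y = 2576 lb.
ΣF_x = 0: no horizontal applied forces, so A_x = 0.

A_x = 0, A_y = 2576 lb, C_y = 1297 lb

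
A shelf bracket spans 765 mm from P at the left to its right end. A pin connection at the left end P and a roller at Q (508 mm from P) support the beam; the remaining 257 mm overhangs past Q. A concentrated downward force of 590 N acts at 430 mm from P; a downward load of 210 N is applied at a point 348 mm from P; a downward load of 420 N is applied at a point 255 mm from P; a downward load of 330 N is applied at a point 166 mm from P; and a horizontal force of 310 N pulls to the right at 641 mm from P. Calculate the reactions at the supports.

ΣM about P: Q_y·508 − 590·430 − 210·348 − 420·255 − 330·166 = 0 → Q_y = 488660/508 = 961.929 ≈ 961.9 N.
ΣF_y = 0: P_y + 961.929 − 590 − 210 − 420 − 330 = 0 → P_y = 588.1 N.
ΣF_x = 0: P_x + 310 = 0 → P_x = -310.0 N.

P_x = -310.0 N, P_y = 588.1 N, Q_y = 961.9 N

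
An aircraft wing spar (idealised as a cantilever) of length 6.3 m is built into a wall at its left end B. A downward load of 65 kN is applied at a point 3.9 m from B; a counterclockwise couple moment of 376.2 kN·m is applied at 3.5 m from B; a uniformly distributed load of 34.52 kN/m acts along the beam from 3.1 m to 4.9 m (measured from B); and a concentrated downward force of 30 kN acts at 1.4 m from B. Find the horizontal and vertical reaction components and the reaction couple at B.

Resultant of the distributed load: 34.52 × 1.8 = 62.136 kN at 4 m from B.
ΣF_x = 0: B_x = 0.
ΣF_y = 0: B_y − 65 − 34.52·1.8 − 30 = 0 → B_y = 157.1 kN.
ΣM about B: M_B − 65·3.9 + 376.2 − (34.52·1.8)·4 − 30·1.4 = 0 → M_B = 167.8 kN·m.

B_x = 0, B_y = 157.1 kN, M_B = 167.8 kN·m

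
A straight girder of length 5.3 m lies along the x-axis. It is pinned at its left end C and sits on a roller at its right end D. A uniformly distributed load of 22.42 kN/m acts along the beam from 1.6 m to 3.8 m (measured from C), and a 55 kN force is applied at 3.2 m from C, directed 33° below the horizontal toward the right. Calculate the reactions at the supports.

C_x = -46.13 kN, C_y = 36.07 kN, D_y = 43.21 kN

Resultant of the distributed load: 22.42 × 2.2 = 49.324 kN at 2.7 m from C.
Taking moments about C: D_y·5.3 − (22.42·2.2)·2.7 − 55·sin33°·3.2 = 0 → D_y = 229.031/5.3 = 43.2134 ≈ 43.21 kN.
ΣF_y = 0: C_y + 43.2134 − 22.42·2.2 − 55·sin33° = 0 → C_y = 36.07 kN.
ΣF_x = 0: C_x + 55·cos33° = 0 → C_x = -46.13 kN.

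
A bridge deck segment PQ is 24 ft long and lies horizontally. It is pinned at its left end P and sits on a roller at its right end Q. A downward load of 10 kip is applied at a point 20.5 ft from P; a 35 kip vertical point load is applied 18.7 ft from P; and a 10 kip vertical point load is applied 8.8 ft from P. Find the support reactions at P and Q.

P_x = 0, P_y = 15.52 kip, Q_y = 39.48 kip

ΣM about P: Q_y·24 − 10·20.5 − 35·18.7 − 10·8.8 = 0 → Q_y = 947.5/24 = 39.4792 ≈ 39.48 kip.
ΣF_y = 0: P_y + 39.4792 − 10 − 35 − 10 = 0 → P_y = 15.52 kip.
ΣF_x = 0: no horizontal applied forces, so P_x = 0.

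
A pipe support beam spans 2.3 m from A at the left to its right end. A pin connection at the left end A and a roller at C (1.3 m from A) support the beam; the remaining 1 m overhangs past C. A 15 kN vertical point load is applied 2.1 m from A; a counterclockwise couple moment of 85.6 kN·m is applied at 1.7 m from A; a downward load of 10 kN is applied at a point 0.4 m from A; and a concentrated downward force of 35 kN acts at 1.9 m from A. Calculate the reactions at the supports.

A_x = 0, A_y = 47.38 kN, C_y = 12.62 kN

Moments about A: C_y·1.3 − 15·2.1 + 85.6 − 10·0.4 − 35·1.9 = 0 → C_y = 16.4/1.3 = 12.6154 ≈ 12.62 kN.
ΣF_y = 0: A_y + 12.6154 − 15 − 10 − 35 = 0 → A_y = 47.38 kN.
ΣF_x = 0: no horizontal applied forces, so A_x = 0.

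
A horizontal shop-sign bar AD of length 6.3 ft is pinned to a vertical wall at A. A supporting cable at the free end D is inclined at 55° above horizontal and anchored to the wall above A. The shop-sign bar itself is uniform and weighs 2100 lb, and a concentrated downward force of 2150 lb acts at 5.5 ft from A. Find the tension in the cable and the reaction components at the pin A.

ΣM about A: T·sin55°·6.3 − 2100·3.15 − 2150·5.5 = 0 → T = 18440/(6.3·0.819152) = 3573.19 ≈ 3573 lb.
ΣF_x = 0: A_x − T·cos55° = 0 → A_x = 3573.19 × 0.573576 = 2049 lb.
ΣF_y = 0: A_y + T·sin55° − 2100 − 2150 = 0 → A_y = 4250 − 3573.19 × 0.819152 = 1323 lb.

T = 3573 lb, A_x = 2049 lb, A_y = 1323 lb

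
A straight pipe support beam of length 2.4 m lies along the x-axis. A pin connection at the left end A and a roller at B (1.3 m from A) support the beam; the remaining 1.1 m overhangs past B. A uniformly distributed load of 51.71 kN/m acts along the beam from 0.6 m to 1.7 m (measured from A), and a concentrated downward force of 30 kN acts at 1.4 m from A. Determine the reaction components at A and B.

Resultant of the distributed load: 51.71 × 1.1 = 56.881 kN at 1.15 m from A.
Moments about A: B_y·1.3 − (51.71·1.1)·1.15 − 30·1.4 = 0 → B_y = 107.41315/1.3 = 82.6255 ≈ 82.63 kN.
ΣF_y = 0: A_y + 82.6255 − 51.71·1.1 − 30 = 0 → A_y = 4.255 kN.
ΣF_x = 0: no horizontal applied forces, so A_x = 0.

A_x = 0, A_y = 4.255 kN, B_y = 82.63 kN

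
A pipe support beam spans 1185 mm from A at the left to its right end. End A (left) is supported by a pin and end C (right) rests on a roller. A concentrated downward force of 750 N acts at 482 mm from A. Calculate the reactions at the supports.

Moments about A: C_y·1185 − 750·482 = 0 → C_y = 361500/1185 = 305.063 ≈ 305.1 N.
ΣF_y = 0: A_y + 305.063 − 750 = 0 → A_y = 444.9 N.
ΣF_x = 0: no horizontal applied forces, so A_x = 0.

A_x = 0, A_y = 444.9 N, C_y = 305.1 N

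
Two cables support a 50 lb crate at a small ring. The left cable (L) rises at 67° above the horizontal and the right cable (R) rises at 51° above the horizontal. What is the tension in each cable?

T_L = 35.64 lb, T_R = 22.13 lb

ΣF_x = 0: −T_L·cos67° + T_R·cos51° = 0 → T_R = 0.620878·T_L.
ΣF_y = 0: T_L·sin67° + T_R·sin51° = 50.
Substitute: T_L·(0.920505 + 0.620878·0.777146) = 50 → T_L = 35.6375 ≈ 35.64 lb.
Then T_R = 0.620878 × 35.6375 = 22.13 lb.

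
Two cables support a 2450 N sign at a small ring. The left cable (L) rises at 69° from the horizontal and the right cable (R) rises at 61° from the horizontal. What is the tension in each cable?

ΣF_x = 0: −T_L·cos69° + T_R·cos61° = 0 → T_R = 0.739193·T_L.
ΣF_y = 0: T_L·sin69° + T_R·sin61° = 2450.
Substitute: T_L·(0.93358 + 0.739193·0.87462) = 2450 → T_L = 1550.54 ≈ 1551 N.
Then T_R = 0.739193 × 1550.54 = 1146 N.

T_L = 1551 N, T_R = 1146 N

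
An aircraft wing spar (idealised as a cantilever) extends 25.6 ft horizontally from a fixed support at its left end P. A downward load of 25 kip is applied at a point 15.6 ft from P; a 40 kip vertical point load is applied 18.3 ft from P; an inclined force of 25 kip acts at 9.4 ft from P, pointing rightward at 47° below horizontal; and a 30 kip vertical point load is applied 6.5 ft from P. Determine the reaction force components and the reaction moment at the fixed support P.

ΣF_x = 0: P_x + 25·cos47° = 0 → P_x = -17.05 kip.
ΣF_y = 0: P_y − 25 − 40 − 25·sin47° − 30 = 0 → P_y = 113.3 kip.
ΣM about P: M_P − 25·15.6 − 40·18.3 − 25·sin47°·9.4 − 30·6.5 = 0 → M_P = 1489 kip·ft.

P_x = -17.05 kip, P_y = 113.3 kip, M_P = 1489 kip·ft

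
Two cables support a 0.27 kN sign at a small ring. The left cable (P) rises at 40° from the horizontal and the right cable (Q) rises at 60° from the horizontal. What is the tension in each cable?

T_P = 0.1371 kN, T_Q = 0.2100 kN

ΣF_x = 0: −T_P·cos40° + T_Q·cos60° = 0 → T_Q = 1.53209·T_P.
ΣF_y = 0: T_P·sin40° + T_Q·sin60° = 0.27.
Substitute: T_P·(0.642788 + 1.53209·0.866025) = 0.27 → T_P = 0.137083 ≈ 0.1371 kN.
Then T_Q = 1.53209 × 0.137083 = 0.2100 kN.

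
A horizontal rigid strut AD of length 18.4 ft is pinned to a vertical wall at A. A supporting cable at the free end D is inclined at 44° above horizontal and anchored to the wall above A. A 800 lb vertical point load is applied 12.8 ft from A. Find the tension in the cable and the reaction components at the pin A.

T = 801.1 lb, A_x = 576.3 lb, A_y = 243.5 lb

ΣM about A: T·sin44°·18.4 − 800·12.8 = 0 → T = 10240/(18.4·0.694658) = 801.145 ≈ 801.1 lb.
ΣF_x = 0: A_x − T·cos44° = 0 → A_x = 801.145 × 0.71934 = 576.3 lb.
ΣF_y = 0: A_y + T·sin44° − 800 = 0 → A_y = 800 − 801.145 × 0.694658 = 243.5 lb.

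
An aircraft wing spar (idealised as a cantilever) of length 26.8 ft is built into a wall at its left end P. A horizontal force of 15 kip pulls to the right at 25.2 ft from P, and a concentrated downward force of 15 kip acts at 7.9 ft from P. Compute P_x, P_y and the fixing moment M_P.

P_x = -15.00 kip, P_y = 15.00 kip, M_P = 118.5 kip·ft

ΣF_x = 0: P_x + 15 = 0 → P_x = -15.00 kip.
ΣF_y = 0: P_y − 15 = 0 → P_y = 15.00 kip.
ΣM about P: M_P − 15·7.9 = 0 → M_P = 118.5 kip·ft.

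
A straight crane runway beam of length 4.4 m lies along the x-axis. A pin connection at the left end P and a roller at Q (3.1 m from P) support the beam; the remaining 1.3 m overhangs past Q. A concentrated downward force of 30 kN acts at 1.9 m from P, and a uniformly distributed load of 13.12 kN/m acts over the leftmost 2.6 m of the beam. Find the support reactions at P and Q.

Resultant of the distributed load: 13.12 × 2.6 = 34.112 kN at 1.3 m from P.
ΣM about P: Q_y·3.1 − 30·1.9 − (13.12·2.6)·1.3 = 0 → Q_y = 101.3456/3.1 = 32.6921 ≈ 32.69 kN.
ΣF_y = 0: P_y + 32.6921 − 30 − 13.12·2.6 = 0 → P_y = 31.42 kN.
ΣF_x = 0: no horizontal applied forces, so P_x = 0.

P_x = 0, P_y = 31.42 kN, Q_y = 32.69 kN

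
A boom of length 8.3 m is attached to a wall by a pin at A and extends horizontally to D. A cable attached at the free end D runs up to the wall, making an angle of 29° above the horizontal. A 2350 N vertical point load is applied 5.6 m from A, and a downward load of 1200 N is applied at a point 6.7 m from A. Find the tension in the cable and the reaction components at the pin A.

T = 5268 N, A_x = 4608 N, A_y = 995.8 N

ΣM about A: T·sin29°·8.3 − 2350·5.6 − 1200·6.7 = 0 → T = 21200/(8.3·0.48481) = 5268.49 ≈ 5268 N.
ΣF_x = 0: A_x − T·cos29° = 0 → A_x = 5268.49 × 0.87462 = 4608 N.
ΣF_y = 0: A_y + T·sin29° − 2350 − 1200 = 0 → A_y = 3550 − 5268.49 × 0.48481 = 995.8 N.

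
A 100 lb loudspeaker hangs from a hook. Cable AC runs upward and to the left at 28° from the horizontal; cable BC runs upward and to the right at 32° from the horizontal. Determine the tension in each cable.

T_AC = 97.92 lb, T_BC = 102.0 lb

ΣF_x = 0: −T_AC·cos28° + T_BC·cos32° = 0 → T_BC = 1.04115·T_AC.
ΣF_y = 0: T_AC·sin28° + T_BC·sin32° = 100.
Substitute: T_AC·(0.469472 + 1.04115·0.529919) = 100 → T_AC = 97.9243 ≈ 97.92 lb.
Then T_BC = 1.04115 × 97.9243 = 102.0 lb.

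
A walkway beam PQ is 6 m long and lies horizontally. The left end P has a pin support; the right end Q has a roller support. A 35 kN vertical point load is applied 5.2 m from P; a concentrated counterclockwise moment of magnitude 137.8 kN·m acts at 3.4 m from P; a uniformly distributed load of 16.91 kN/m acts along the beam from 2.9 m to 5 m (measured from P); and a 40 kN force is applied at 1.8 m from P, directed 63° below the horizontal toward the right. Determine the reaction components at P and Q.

Resultant of the distributed load: 16.91 × 2.1 = 35.511 kN at 3.95 m from P.
ΣM about P: Q_y·6 − 35·5.2 + 137.8 − (16.91·2.1)·3.95 − 40·sin63°·1.8 = 0 → Q_y = 248.621/6 = 41.4368 ≈ 41.44 kN.
ΣF_y = 0: P_y + 41.4368 − 35 − 16.91·2.1 − 40·sin63° = 0 → P_y = 64.71 kN.
ΣF_x = 0: P_x + 40·cos63° = 0 → P_x = -18.16 kN.

P_x = -18.16 kN, P_y = 64.71 kN, Q_y = 41.44 kN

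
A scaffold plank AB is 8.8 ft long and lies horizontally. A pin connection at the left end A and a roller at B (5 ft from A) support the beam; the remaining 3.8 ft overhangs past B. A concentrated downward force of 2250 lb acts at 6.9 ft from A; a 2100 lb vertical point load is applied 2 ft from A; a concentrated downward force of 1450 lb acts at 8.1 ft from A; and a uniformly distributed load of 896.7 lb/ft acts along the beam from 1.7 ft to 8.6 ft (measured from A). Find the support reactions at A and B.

A_x = 0, A_y = -679.6 lb, B_y = 12670 lb

Resultant of the distributed load: 896.7 × 6.9 = 6187.23 lb at 5.15 ft from A.
ΣM about A: B_y·5 − 2250·6.9 − 2100·2 − 1450·8.1 − (896.7·6.9)·5.15 = 0 → B_y = 63334.2345/5 = 12666.8 ≈ 12670 lb.
ΣF_y = 0: A_y + 12666.8 − 2250 − 2100 − 1450 − 896.7·6.9 = 0 → A_y = -679.6 lb.
ΣF_x = 0: no horizontal applied forces, so A_x = 0.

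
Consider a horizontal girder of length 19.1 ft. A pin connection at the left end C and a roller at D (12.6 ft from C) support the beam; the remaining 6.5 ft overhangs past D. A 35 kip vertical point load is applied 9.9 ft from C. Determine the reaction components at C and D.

Taking moments about C: D_y·12.6 − 35·9.9 = 0 → D_y = 346.5/12.6 = 27.50 kip.
ΣF_y = 0: C_y + 27.5 − 35 = 0 → C_y = 7.500 kip.
ΣF_x = 0: no horizontal applied forces, so C_x = 0.

C_x = 0, C_y = 7.500 kip, D_y = 27.50 kip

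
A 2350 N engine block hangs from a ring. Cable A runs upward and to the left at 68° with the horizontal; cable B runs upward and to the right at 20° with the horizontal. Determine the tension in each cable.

ΣF_x = 0: −T_A·cos68° + T_B·cos20° = 0 → T_B = 0.398648·T_A.
ΣF_y = 0: T_A·sin68° + T_B·sin20° = 2350.
Substitute: T_A·(0.927184 + 0.398648·0.34202) = 2350 → T_A = 2209.62 ≈ 2210 N.
Then T_B = 0.398648 × 2209.62 = 880.9 N.

T_A = 2210 N, T_B = 880.9 N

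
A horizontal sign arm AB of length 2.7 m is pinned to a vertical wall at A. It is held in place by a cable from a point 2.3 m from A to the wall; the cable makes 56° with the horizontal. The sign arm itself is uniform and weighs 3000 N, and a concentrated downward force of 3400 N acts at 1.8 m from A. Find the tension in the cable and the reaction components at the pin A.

ΣM about A: T·sin56°·2.3 − 3000·1.35 − 3400·1.8 = 0 → T = 10170/(2.3·0.829038) = 5333.58 ≈ 5334 N.
ΣF_x = 0: A_x − T·cos56° = 0 → A_x = 5333.58 × 0.559193 = 2983 N.
ΣF_y = 0: A_y + T·sin56° − 3000 − 3400 = 0 → A_y = 6400 − 5333.58 × 0.829038 = 1978 N.

T = 5334 N, A_x = 2983 N, A_y = 1978 N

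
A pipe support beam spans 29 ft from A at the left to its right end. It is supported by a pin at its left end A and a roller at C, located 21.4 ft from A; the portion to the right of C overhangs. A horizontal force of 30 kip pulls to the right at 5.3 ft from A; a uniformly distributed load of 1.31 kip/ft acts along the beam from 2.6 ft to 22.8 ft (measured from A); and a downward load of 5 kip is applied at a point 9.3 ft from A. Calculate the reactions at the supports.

A_x = -30.00 kip, A_y = 13.59 kip, C_y = 17.88 kip

Resultant of the distributed load: 1.31 × 20.2 = 26.462 kip at 12.7 ft from A.
Moments about A: C_y·21.4 − (1.31·20.2)·12.7 − 5·9.3 = 0 → C_y = 382.5674/21.4 = 17.877 ≈ 17.88 kip.
ΣF_y = 0: A_y + 17.877 − 1.31·20.2 − 5 = 0 → A_y = 13.59 kip.
ΣF_x = 0: A_x + 30 = 0 → A_x = -30.00 kip.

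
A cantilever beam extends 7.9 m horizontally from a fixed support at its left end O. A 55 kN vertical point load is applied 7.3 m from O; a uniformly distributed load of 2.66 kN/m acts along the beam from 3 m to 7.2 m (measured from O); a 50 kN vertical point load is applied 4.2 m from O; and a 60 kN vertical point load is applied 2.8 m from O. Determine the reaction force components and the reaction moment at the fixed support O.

Resultant of the distributed load: 2.66 × 4.2 = 11.172 kN at 5.1 m from O.
ΣF_x = 0: O_x = 0.
ΣF_y = 0: O_y − 55 − 2.66·4.2 − 50 − 60 = 0 → O_y = 176.2 kN.
ΣM about O: M_O − 55·7.3 − (2.66·4.2)·5.1 − 50·4.2 − 60·2.8 = 0 → M_O = 836.5 kN·m.

O_x = 0, O_y = 176.2 kN, M_O = 836.5 kN·m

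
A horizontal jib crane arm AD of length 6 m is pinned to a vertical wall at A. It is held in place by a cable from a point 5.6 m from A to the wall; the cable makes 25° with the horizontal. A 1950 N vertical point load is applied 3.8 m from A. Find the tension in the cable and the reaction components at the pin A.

T = 3131 N, A_x = 2838 N, A_y = 626.8 N

ΣM about A: T·sin25°·5.6 − 1950·3.8 = 0 → T = 7410/(5.6·0.422618) = 3130.99 ≈ 3131 N.
ΣF_x = 0: A_x − T·cos25° = 0 → A_x = 3130.99 × 0.906308 = 2838 N.
ΣF_y = 0: A_y + T·sin25° − 1950 = 0 → A_y = 1950 − 3130.99 × 0.422618 = 626.8 N.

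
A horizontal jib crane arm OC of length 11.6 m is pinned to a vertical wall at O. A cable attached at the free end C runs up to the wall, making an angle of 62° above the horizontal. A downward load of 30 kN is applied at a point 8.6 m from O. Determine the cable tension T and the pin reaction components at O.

ΣM about O: T·sin62°·11.6 − 30·8.6 = 0 → T = 258/(11.6·0.882948) = 25.1899 ≈ 25.19 kN.
ΣF_x = 0: O_x − T·cos62° = 0 → O_x = 25.1899 × 0.469472 = 11.83 kN.
ΣF_y = 0: O_y + T·sin62° − 30 = 0 → O_y = 30 − 25.1899 × 0.882948 = 7.759 kN.

T = 25.19 kN, O_x = 11.83 kN, O_y = 7.759 kN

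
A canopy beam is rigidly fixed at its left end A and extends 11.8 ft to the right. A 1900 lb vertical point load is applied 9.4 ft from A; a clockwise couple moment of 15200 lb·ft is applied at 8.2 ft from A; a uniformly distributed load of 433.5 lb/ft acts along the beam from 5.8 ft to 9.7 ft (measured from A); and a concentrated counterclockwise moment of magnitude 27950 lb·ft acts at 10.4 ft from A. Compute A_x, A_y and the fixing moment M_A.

Resultant of the distributed load: 433.5 × 3.9 = 1690.65 lb at 7.75 ft from A.
ΣF_x = 0: A_x = 0.
ΣF_y = 0: A_y − 1900 − 433.5·3.9 = 0 → A_y = 3591 lb.
ΣM about A: M_A − 1900·9.4 − 15200 − (433.5·3.9)·7.75 + 27950 = 0 → M_A = 18210 lb·ft.

A_x = 0, A_y = 3591 lb, M_A = 18210 lb·ft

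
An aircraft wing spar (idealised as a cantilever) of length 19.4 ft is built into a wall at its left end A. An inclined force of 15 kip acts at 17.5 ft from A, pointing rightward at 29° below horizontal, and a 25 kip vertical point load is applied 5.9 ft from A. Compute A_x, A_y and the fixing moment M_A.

ΣF_x = 0: A_x + 15·cos29° = 0 → A_x = -13.12 kip.
ΣF_y = 0: A_y − 15·sin29° − 25 = 0 → A_y = 32.27 kip.
ΣM about A: M_A − 15·sin29°·17.5 − 25·5.9 = 0 → M_A = 274.8 kip·ft.

A_x = -13.12 kip, A_y = 32.27 kip, M_A = 274.8 kip·ft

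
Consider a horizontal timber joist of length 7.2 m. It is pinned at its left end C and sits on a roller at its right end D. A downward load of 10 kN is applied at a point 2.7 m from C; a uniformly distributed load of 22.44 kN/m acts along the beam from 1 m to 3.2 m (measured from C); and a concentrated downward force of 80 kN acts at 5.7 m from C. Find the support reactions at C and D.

Resultant of the distributed load: 22.44 × 2.2 = 49.368 kN at 2.1 m from C.
Moments about C: D_y·7.2 − 10·2.7 − (22.44·2.2)·2.1 − 80·5.7 = 0 → D_y = 586.6728/7.2 = 81.4823 ≈ 81.48 kN.
ΣF_y = 0: C_y + 81.4823 − 10 − 22.44·2.2 − 80 = 0 → C_y = 57.89 kN.
ΣF_x = 0: no horizontal applied forces, so C_x = 0.

C_x = 0, C_y = 57.89 kN, D_y = 81.48 kN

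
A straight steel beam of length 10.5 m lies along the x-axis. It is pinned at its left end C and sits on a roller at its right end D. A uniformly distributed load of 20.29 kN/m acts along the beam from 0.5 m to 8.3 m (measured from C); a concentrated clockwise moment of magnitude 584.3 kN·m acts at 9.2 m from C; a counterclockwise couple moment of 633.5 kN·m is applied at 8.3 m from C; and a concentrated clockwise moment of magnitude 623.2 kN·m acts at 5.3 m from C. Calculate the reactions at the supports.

Resultant of the distributed load: 20.29 × 7.8 = 158.262 kN at 4.4 m from C.
Moments about C: D_y·10.5 − (20.29·7.8)·4.4 − 584.3 + 633.5 − 623.2 = 0 → D_y = 1270.3528/10.5 = 120.986 ≈ 121.0 kN.
ΣF_y = 0: C_y + 120.986 − 20.29·7.8 = 0 → C_y = 37.28 kN.
ΣF_x = 0: no horizontal applied forces, so C_x = 0.

C_x = 0, C_y = 37.28 kN, D_y = 121.0 kN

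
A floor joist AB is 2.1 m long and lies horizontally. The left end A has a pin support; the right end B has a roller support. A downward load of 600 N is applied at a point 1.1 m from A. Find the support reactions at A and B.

Moments about A: B_y·2.1 − 600·1.1 = 0 → B_y = 660/2.1 = 314.286 ≈ 314.3 N.
ΣF_y = 0: A_y + 314.286 − 600 = 0 → A_y = 285.7 N.
ΣF_x = 0: no horizontal applied forces, so A_x = 0.

A_x = 0, A_y = 285.7 N, B_y = 314.3 N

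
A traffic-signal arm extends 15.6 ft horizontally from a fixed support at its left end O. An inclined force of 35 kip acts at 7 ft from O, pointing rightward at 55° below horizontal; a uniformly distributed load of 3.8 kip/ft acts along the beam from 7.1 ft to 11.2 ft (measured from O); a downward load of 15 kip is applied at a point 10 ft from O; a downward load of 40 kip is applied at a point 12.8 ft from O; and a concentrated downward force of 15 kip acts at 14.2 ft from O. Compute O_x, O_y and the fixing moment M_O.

O_x = -20.08 kip, O_y = 114.3 kip, M_O = 1218 kip·ft

Resultant of the distributed load: 3.8 × 4.1 = 15.58 kip at 9.15 ft from O.
ΣF_x = 0: O_x + 35·cos55° = 0 → O_x = -20.08 kip.
ΣF_y = 0: O_y − 35·sin55° − 3.8·4.1 − 15 − 40 − 15 = 0 → O_y = 114.3 kip.
ΣM about O: M_O − 35·sin55°·7 − (3.8·4.1)·9.15 − 15·10 − 40·12.8 − 15·14.2 = 0 → M_O = 1218 kip·ft.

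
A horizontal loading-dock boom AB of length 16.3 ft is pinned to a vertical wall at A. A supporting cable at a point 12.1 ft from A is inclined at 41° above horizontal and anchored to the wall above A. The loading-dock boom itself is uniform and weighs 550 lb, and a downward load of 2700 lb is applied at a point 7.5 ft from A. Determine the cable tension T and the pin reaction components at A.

T = 3116 lb, A_x = 2351 lb, A_y = 1206 lb

ΣM about A: T·sin41°·12.1 − 550·8.15 − 2700·7.5 = 0 → T = 24732.5/(12.1·0.656059) = 3115.59 ≈ 3116 lb.
ΣF_x = 0: A_x − T·cos41° = 0 → A_x = 3115.59 × 0.75471 = 2351 lb.
ΣF_y = 0: A_y + T·sin41° − 550 − 2700 = 0 → A_y = 3250 − 3115.59 × 0.656059 = 1206 lb.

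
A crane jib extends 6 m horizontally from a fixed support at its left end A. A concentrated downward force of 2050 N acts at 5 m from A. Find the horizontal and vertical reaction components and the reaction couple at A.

ΣF_x = 0: A_x = 0.
ΣF_y = 0: A_y − 2050 = 0 → A_y = 2050 N.
ΣM about A: M_A − 2050·5 = 0 → M_A = 10250 N·m.

A_x = 0, A_y = 2050 N, M_A = 10250 N·m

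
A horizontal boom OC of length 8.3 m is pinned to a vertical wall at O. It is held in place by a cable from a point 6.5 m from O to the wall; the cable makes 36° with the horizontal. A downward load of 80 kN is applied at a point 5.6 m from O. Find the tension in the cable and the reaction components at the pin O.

T = 117.3 kN, O_x = 94.86 kN, O_y = 11.08 kN

ΣM about O: T·sin36°·6.5 − 80·5.6 = 0 → T = 448/(6.5·0.587785) = 117.259 ≈ 117.3 kN.
ΣF_x = 0: O_x − T·cos36° = 0 → O_x = 117.259 × 0.809017 = 94.86 kN.
ΣF_y = 0: O_y + T·sin36° − 80 = 0 → O_y = 80 − 117.259 × 0.587785 = 11.08 kN.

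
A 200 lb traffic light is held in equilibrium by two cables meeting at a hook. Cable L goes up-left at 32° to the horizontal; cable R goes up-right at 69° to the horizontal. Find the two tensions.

T_L = 73.02 lb, T_R = 172.8 lb

ΣF_x = 0: −T_L·cos32° + T_R·cos69° = 0 → T_R = 2.36642·T_L.
ΣF_y = 0: T_L·sin32° + T_R·sin69° = 200.
Substitute: T_L·(0.529919 + 2.36642·0.93358) = 200 → T_L = 73.015 ≈ 73.02 lb.
Then T_R = 2.36642 × 73.015 = 172.8 lb.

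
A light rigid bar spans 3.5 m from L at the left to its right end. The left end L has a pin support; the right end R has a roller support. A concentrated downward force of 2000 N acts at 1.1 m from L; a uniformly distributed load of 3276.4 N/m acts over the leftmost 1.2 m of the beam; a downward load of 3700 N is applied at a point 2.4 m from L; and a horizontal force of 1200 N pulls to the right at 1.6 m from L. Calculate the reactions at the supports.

Resultant of the distributed load: 3276.4 × 1.2 = 3931.68 N at 0.6 m from L.
Taking moments about L: R_y·3.5 − 2000·1.1 − (3276.4·1.2)·0.6 − 3700·2.4 = 0 → R_y = 13439.008/3.5 = 3839.72 ≈ 3840 N.
ΣF_y = 0: L_y + 3839.72 − 2000 − 3276.4·1.2 − 3700 = 0 → L_y = 5792 N.
ΣF_x = 0: L_x + 1200 = 0 → L_x = -1200 N.

L_x = -1200 N, L_y = 5792 N, R_y = 3840 N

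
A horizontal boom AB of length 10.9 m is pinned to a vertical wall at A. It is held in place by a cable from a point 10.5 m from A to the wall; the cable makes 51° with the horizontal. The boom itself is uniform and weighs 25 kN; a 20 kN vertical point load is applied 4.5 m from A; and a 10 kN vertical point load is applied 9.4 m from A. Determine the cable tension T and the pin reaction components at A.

T = 39.25 kN, A_x = 24.70 kN, A_y = 24.50 kN

ΣM about A: T·sin51°·10.5 − 25·5.45 − 20·4.5 − 10·9.4 = 0 → T = 320.25/(10.5·0.777146) = 39.2462 ≈ 39.25 kN.
ΣF_x = 0: A_x − T·cos51° = 0 → A_x = 39.2462 × 0.62932 = 24.70 kN.
ΣF_y = 0: A_y + T·sin51° − 25 − 20 − 10 = 0 → A_y = 55 − 39.2462 × 0.777146 = 24.50 kN.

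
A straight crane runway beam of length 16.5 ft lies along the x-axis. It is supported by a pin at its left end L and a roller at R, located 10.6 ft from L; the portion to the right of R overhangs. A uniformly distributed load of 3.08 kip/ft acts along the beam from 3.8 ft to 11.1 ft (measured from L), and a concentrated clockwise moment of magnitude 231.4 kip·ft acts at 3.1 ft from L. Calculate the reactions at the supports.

L_x = 0, L_y = -15.15 kip, R_y = 37.63 kip

Resultant of the distributed load: 3.08 × 7.3 = 22.484 kip at 7.45 ft from L.
Moments about L: R_y·10.6 − (3.08·7.3)·7.45 − 231.4 = 0 → R_y = 398.9058/10.6 = 37.6326 ≈ 37.63 kip.
ΣF_y = 0: L_y + 37.6326 − 3.08·7.3 = 0 → L_y = -15.15 kip.
ΣF_x = 0: no horizontal applied forces, so L_x = 0.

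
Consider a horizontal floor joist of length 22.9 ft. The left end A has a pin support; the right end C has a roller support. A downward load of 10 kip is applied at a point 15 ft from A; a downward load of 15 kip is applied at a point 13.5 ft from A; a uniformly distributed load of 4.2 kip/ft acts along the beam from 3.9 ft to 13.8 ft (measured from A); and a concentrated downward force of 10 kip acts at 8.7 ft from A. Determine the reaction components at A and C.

Resultant of the distributed load: 4.2 × 9.9 = 41.58 kip at 8.85 ft from A.
Moments about A: C_y·22.9 − 10·15 − 15·13.5 − (4.2·9.9)·8.85 − 10·8.7 = 0 → C_y = 807.483/22.9 = 35.2613 ≈ 35.26 kip.
ΣF_y = 0: A_y + 35.2613 − 10 − 15 − 4.2·9.9 − 10 = 0 → A_y = 41.32 kip.
ΣF_x = 0: no horizontal applied forces, so A_x = 0.

A_x = 0, A_y = 41.32 kip, C_y = 35.26 kip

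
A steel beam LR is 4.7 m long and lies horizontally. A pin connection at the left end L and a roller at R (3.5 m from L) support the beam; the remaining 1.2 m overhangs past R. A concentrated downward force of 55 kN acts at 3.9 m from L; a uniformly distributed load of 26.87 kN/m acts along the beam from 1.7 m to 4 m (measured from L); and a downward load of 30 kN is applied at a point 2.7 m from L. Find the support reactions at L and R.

Resultant of the distributed load: 26.87 × 2.3 = 61.801 kN at 2.85 m from L.
Moments about L: R_y·3.5 − 55·3.9 − (26.87·2.3)·2.85 − 30·2.7 = 0 → R_y = 471.63285/3.5 = 134.752 ≈ 134.8 kN.
ΣF_y = 0: L_y + 134.752 − 55 − 26.87·2.3 − 30 = 0 → L_y = 12.05 kN.
ΣF_x = 0: no horizontal applied forces, so L_x = 0.

L_x = 0, L_y = 12.05 kN, R_y = 134.8 kN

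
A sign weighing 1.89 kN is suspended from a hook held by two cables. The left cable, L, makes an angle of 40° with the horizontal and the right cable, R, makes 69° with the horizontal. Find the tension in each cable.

T_L = 0.7163 kN, T_R = 1.531 kN

ΣF_x = 0: −T_L·cos40° + T_R·cos69° = 0 → T_R = 2.13759·T_L.
ΣF_y = 0: T_L·sin40° + T_R·sin69° = 1.89.
Substitute: T_L·(0.642788 + 2.13759·0.93358) = 1.89 → T_L = 0.716343 ≈ 0.7163 kN.
Then T_R = 2.13759 × 0.716343 = 1.531 kN.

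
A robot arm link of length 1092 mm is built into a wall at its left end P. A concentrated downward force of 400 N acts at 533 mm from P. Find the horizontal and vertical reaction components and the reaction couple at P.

P_x = 0, P_y = 400.0 N, M_P = 213200 N·mm

ΣF_x = 0: P_x = 0.
ΣF_y = 0: P_y − 400 = 0 → P_y = 400.0 N.
ΣM about P: M_P − 400·533 = 0 → M_P = 213200 N·mm.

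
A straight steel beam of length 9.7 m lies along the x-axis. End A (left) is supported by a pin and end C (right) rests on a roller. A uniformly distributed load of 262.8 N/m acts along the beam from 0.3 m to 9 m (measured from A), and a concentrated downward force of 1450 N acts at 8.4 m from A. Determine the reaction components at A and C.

Resultant of the distributed load: 262.8 × 8.7 = 2286.36 N at 4.65 m from A.
Taking moments about A: C_y·9.7 − (262.8·8.7)·4.65 − 1450·8.4 = 0 → C_y = 22811.574/9.7 = 2351.71 ≈ 2352 N.
ΣF_y = 0: A_y + 2351.71 − 262.8·8.7 − 1450 = 0 → A_y = 1385 N.
ΣF_x = 0: no horizontal applied forces, so A_x = 0.

A_x = 0, A_y = 1385 N, C_y = 2352 N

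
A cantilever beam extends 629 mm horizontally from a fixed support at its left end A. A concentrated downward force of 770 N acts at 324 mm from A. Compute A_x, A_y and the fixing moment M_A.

ΣF_x = 0: A_x = 0.
ΣF_y = 0: A_y − 770 = 0 → A_y = 770.0 N.
ΣM about A: M_A − 770·324 = 0 → M_A = 249500 N·mm.

A_x = 0, A_y = 770.0 N, M_A = 249500 N·mm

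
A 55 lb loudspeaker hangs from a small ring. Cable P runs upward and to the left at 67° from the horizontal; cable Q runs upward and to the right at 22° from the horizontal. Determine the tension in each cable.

T_P = 51.00 lb, T_Q = 21.49 lb

ΣF_x = 0: −T_P·cos67° + T_Q·cos22° = 0 → T_Q = 0.421417·T_P.
ΣF_y = 0: T_P·sin67° + T_Q·sin22° = 55.
Substitute: T_P·(0.920505 + 0.421417·0.374607) = 55 → T_P = 51.0029 ≈ 51.00 lb.
Then T_Q = 0.421417 × 51.0029 = 21.49 lb.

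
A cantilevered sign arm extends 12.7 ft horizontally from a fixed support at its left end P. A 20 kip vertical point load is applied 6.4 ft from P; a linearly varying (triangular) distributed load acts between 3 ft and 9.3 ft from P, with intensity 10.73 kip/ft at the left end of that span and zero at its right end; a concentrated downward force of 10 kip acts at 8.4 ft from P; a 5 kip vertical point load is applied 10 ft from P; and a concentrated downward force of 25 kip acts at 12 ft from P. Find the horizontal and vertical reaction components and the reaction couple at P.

P_x = 0, P_y = 93.80 kip, M_P = 734.4 kip·ft

Resultant of the triangular load: ½ × 10.73 × 6.3 = 33.7995 kip, acting at 5.1 ft from P (one-third of the span from the peak).
ΣF_x = 0: P_x = 0.
ΣF_y = 0: P_y − 20 − ½·10.73·6.3 − 10 − 5 − 25 = 0 → P_y = 93.80 kip.
ΣM about P: M_P − 20·6.4 − (½·10.73·6.3)·5.1 − 10·8.4 − 5·10 − 25·12 = 0 → M_P = 734.4 kip·ft.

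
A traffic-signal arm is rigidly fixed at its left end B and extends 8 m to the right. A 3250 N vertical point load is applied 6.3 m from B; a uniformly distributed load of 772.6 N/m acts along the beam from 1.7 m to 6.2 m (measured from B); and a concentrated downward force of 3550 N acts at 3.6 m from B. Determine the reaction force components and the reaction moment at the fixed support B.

B_x = 0, B_y = 10280 N, M_B = 46990 N·m

Resultant of the distributed load: 772.6 × 4.5 = 3476.7 N at 3.95 m from B.
ΣF_x = 0: B_x = 0.
ΣF_y = 0: B_y − 3250 − 772.6·4.5 − 3550 = 0 → B_y = 10280 N.
ΣM about B: M_B − 3250·6.3 − (772.6·4.5)·3.95 − 3550·3.6 = 0 → M_B = 46990 N·m.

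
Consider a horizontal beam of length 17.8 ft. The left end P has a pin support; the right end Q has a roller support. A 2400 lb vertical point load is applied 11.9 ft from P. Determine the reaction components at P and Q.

ΣM about P: Q_y·17.8 − 2400·11.9 = 0 → Q_y = 28560/17.8 = 1604.49 ≈ 1604 lb.
ΣF_y = 0: P_y + 1604.49 − 2400 = 0 → P_y = 795.5 lb.
ΣF_x = 0: no horizontal applied forces, so P_x = 0.

P_x = 0, P_y = 795.5 lb, Q_y = 1604 lb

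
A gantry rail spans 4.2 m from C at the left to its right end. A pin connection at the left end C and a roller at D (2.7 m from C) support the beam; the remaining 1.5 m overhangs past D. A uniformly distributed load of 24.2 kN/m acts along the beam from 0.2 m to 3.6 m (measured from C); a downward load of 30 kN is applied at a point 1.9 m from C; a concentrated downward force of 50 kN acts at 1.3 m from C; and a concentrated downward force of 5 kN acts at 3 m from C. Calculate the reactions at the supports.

Resultant of the distributed load: 24.2 × 3.4 = 82.28 kN at 1.9 m from C.
Taking moments about C: D_y·2.7 − (24.2·3.4)·1.9 − 30·1.9 − 50·1.3 − 5·3 = 0 → D_y = 293.332/2.7 = 108.641 ≈ 108.6 kN.
ΣF_y = 0: C_y + 108.641 − 24.2·3.4 − 30 − 50 − 5 = 0 → C_y = 58.64 kN.
ΣF_x = 0: no horizontal applied forces, so C_x = 0.

C_x = 0, C_y = 58.64 kN, D_y = 108.6 kN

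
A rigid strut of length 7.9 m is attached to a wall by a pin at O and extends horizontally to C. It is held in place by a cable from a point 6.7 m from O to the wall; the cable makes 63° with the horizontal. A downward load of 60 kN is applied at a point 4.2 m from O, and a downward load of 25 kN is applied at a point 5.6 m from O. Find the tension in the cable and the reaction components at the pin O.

ΣM about O: T·sin63°·6.7 − 60·4.2 − 25·5.6 = 0 → T = 392/(6.7·0.891007) = 65.6644 ≈ 65.66 kN.
ΣF_x = 0: O_x − T·cos63° = 0 → O_x = 65.6644 × 0.45399 = 29.81 kN.
ΣF_y = 0: O_y + T·sin63° − 60 − 25 = 0 → O_y = 85 − 65.6644 × 0.891007 = 26.49 kN.

T = 65.66 kN, O_x = 29.81 kN, O_y = 26.49 kN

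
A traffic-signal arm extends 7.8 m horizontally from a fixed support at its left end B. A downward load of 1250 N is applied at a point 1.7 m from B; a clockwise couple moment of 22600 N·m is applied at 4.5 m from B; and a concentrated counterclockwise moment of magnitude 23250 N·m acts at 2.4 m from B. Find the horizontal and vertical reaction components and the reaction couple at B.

B_x = 0, B_y = 1250 N, M_B = 1475 N·m

ΣF_x = 0: B_x = 0.
ΣF_y = 0: B_y − 1250 = 0 → B_y = 1250 N.
ΣM about B: M_B − 1250·1.7 − 22600 + 23250 = 0 → M_B = 1475 N·m.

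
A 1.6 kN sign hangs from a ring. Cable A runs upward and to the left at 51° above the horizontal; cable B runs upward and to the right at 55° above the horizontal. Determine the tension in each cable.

T_A = 0.9547 kN, T_B = 1.047 kN

ΣF_x = 0: −T_A·cos51° + T_B·cos55° = 0 → T_B = 1.09719·T_A.
ΣF_y = 0: T_A·sin51° + T_B·sin55° = 1.6.
Substitute: T_A·(0.777146 + 1.09719·0.819152) = 1.6 → T_A = 0.954704 ≈ 0.9547 kN.
Then T_B = 1.09719 × 0.954704 = 1.047 kN.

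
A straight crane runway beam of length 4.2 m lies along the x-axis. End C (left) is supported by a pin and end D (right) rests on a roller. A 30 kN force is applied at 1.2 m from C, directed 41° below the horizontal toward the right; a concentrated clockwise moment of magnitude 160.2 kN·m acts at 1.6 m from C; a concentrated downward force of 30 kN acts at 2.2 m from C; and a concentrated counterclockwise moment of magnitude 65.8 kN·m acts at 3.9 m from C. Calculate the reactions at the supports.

C_x = -22.64 kN, C_y = 5.868 kN, D_y = 43.81 kN

ΣM about C: D_y·4.2 − 30·sin41°·1.2 − 160.2 − 30·2.2 + 65.8 = 0 → D_y = 184.018/4.2 = 43.8138 ≈ 43.81 kN.
ΣF_y = 0: C_y + 43.8138 − 30·sin41° − 30 = 0 → C_y = 5.868 kN.
ΣF_x = 0: C_x + 30·cos41° = 0 → C_x = -22.64 kN.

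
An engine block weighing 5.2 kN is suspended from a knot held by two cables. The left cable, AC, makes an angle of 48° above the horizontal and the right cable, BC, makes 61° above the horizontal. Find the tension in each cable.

T_AC = 2.666 kN, T_BC = 3.680 kN

ΣF_x = 0: −T_AC·cos48° + T_BC·cos61° = 0 → T_BC = 1.38019·T_AC.
ΣF_y = 0: T_AC·sin48° + T_BC·sin61° = 5.2.
Substitute: T_AC·(0.743145 + 1.38019·0.87462) = 5.2 → T_AC = 2.66627 ≈ 2.666 kN.
Then T_BC = 1.38019 × 2.66627 = 3.680 kN.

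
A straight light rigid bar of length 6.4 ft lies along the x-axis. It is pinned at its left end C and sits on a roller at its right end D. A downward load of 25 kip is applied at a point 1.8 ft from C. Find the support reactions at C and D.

ΣM about C: D_y·6.4 − 25·1.8 = 0 → D_y = 45/6.4 = 7.03125 ≈ 7.031 kip.
ΣF_y = 0: C_y + 7.03125 − 25 = 0 → C_y = 17.97 kip.
ΣF_x = 0: no horizontal applied forces, so C_x = 0.

C_x = 0, C_y = 17.97 kip, D_y = 7.031 kip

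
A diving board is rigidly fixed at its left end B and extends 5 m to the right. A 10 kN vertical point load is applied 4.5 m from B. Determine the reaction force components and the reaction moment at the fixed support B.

ΣF_x = 0: B_x = 0.
ΣF_y = 0: B_y − 10 = 0 → B_y = 10.00 kN.
ΣM about B: M_B − 10·4.5 = 0 → M_B = 45.00 kN·m.

B_x = 0, B_y = 10.00 kN, M_B = 45.00 kN·m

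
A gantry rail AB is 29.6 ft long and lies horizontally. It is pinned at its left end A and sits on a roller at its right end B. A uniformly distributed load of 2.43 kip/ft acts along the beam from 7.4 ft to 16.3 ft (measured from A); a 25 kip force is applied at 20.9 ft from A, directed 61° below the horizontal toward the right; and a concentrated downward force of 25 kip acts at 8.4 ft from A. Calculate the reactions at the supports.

A_x = -12.12 kip, A_y = 37.30 kip, B_y = 31.19 kip

Resultant of the distributed load: 2.43 × 8.9 = 21.627 kip at 11.85 ft from A.
ΣM about A: B_y·29.6 − (2.43·8.9)·11.85 − 25·sin61°·20.9 − 25·8.4 = 0 → B_y = 923.269/29.6 = 31.1915 ≈ 31.19 kip.
ΣF_y = 0: A_y + 31.1915 − 2.43·8.9 − 25·sin61° − 25 = 0 → A_y = 37.30 kip.
ΣF_x = 0: A_x + 25·cos61° = 0 → A_x = -12.12 kip.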